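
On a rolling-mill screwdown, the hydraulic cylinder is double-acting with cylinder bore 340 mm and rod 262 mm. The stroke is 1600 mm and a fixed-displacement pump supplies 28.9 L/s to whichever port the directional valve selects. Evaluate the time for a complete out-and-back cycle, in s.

t ≈ 7.07 s

Cap-side area A_cap = π/4 × (340 mm)² = 90790 mm^2
Rod-side annular area A_ann = π/4 × (340² − 262²) = 36880 mm^2
t_ext = A_cap·L/Q = 5.027 s
t_ret = A_ann·L/Q = 2.042 s
t_cycle = t_ext + t_ret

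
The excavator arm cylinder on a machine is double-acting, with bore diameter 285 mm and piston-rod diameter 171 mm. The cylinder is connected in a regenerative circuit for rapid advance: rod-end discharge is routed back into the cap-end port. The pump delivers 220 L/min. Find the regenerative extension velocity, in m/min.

v ≈ 9.58 m/min

In regeneration the rod-end outflow joins the pump flow into the cap end, so the net volume the pump must supply per unit advance equals the rod cross-section area.
Rod cross-section A_rod = π/4 × (171 mm)² = 22970 mm^2
v = Q_pump / A_rod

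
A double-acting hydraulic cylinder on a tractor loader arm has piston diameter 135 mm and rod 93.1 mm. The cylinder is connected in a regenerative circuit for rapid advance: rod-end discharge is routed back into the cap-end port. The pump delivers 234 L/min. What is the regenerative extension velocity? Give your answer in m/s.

In regeneration the rod-end outflow joins the pump flow into the cap end, so the net volume the pump must supply per unit advance equals the rod cross-section area.
Rod cross-section A_rod = π/4 × (93.1 mm)² = 6808 mm^2
v = Q_pump / A_rod

v ≈ 0.573 m/s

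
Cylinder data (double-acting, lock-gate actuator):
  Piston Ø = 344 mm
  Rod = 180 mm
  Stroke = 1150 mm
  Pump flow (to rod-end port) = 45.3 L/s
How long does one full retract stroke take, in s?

Rod-side annular area A_ann = π/4 × (344² − 180²) = 67490 mm^2
Swept volume V = A × L; t = V / Q = A·L / Q

t ≈ 1.71 s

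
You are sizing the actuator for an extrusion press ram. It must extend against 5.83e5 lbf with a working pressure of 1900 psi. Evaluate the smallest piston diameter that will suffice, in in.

D ≈ 19.8 in

Extension force acts on the full piston face: F = P × (π/4)D².
D = √(4F / (πP)) = √(4 × 5.83e5 lbf / (π × 1900 psi))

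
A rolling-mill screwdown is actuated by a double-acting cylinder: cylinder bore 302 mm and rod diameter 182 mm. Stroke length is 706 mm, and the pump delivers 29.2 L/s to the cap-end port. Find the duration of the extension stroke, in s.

t ≈ 1.73 s

Cap-side area A_cap = π/4 × (302 mm)² = 71630 mm^2
Swept volume V = A × L; t = V / Q = A·L / Q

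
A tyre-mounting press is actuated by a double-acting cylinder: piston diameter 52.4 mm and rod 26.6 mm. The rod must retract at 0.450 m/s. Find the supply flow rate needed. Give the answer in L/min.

Q ≈ 43.2 L/min

Rod-side annular area A_ann = π/4 × (52.4² − 26.6²) = 1601 mm^2
Q = A × v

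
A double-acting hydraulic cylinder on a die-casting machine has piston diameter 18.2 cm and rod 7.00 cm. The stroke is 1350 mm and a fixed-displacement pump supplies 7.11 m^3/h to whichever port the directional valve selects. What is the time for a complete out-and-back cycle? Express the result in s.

Cap-side area A_cap = π/4 × (18.2 cm)² = 260.2 cm^2
Rod-side annular area A_ann = π/4 × (18.2² − 7.00²) = 221.7 cm^2
t_ext = A_cap·L/Q = 17.78 s
t_ret = A_ann·L/Q = 15.15 s
t_cycle = t_ext + t_ret

t ≈ 32.9 s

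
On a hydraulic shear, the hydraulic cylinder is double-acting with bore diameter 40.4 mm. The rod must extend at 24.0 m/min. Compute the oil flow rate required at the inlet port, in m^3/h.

Cap-side area A_cap = π/4 × (40.4 mm)² = 1282 mm^2
Q = A × v

Q ≈ 1.85 m^3/h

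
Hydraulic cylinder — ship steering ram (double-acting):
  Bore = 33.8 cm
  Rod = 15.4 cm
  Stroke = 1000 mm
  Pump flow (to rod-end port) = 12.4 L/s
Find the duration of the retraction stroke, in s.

t ≈ 5.73 s

Rod-side annular area A_ann = π/4 × (33.8² − 15.4²) = 711.0 cm^2
Swept volume V = A × L; t = V / Q = A·L / Q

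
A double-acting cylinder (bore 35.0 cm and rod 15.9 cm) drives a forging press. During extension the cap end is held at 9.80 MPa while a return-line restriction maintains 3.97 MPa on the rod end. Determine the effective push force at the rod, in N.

Cap-side area A_cap = π/4 × (35.0 cm)² = 962.1 cm^2
Rod-side annular area A_ann = π/4 × (35.0² − 15.9²) = 763.6 cm^2
Net thrust = P_cap·A_cap − P_rod·A_ann = 9.429e5 N − 3.031e5 N

F ≈ 6.40e5 N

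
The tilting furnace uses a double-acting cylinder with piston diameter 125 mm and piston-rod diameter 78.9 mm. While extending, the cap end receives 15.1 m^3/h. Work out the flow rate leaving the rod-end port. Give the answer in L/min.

Cap-side area A_cap = π/4 × (125 mm)² = 12270 mm^2
Rod-side annular area A_ann = π/4 × (125² − 78.9²) = 7383 mm^2
Piston speed v = Q_in/A_cap; rod-end outflow Q_out = v × A_ann = Q_in × A_ann/A_cap.

Q_out ≈ 151 L/min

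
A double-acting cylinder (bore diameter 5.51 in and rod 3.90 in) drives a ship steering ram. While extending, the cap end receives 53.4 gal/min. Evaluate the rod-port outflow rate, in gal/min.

Cap-side area A_cap = π/4 × (5.51 in)² = 23.84 in^2
Rod-side annular area A_ann = π/4 × (5.51² − 3.90²) = 11.90 in^2
Piston speed v = Q_in/A_cap; rod-end outflow Q_out = v × A_ann = Q_in × A_ann/A_cap.

Q_out ≈ 26.6 gal/min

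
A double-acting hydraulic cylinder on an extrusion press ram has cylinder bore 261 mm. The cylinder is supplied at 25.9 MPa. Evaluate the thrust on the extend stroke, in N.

F ≈ 1.39e6 N

Cap-side area A_cap = π/4 × (261 mm)² = 53500 mm^2
F = P × A_cap = 25.9 MPa × A_cap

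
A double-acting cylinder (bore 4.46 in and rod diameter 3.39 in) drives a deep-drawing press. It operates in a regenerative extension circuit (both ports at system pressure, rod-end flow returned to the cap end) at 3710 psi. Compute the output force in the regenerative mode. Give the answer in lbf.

F ≈ 33500 lbf

With equal pressure on both faces, forces on the annular region cancel; the net push is pressure × rod cross-section.
Rod cross-section A_rod = π/4 × (3.39 in)² = 9.026 in^2
F = P × A_rod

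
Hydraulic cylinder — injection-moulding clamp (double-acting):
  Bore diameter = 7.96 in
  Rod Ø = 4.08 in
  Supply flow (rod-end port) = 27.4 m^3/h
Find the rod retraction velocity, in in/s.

v ≈ 12.7 in/s

Rod-side annular area A_ann = π/4 × (7.96² − 4.08²) = 36.69 in^2
Flow into the rod-end port fills the annular volume.
v = Q / A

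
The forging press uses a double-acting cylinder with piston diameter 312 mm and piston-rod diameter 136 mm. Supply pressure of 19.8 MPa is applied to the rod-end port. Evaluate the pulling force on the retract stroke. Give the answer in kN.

F ≈ 1230 kN

Rod-side annular area A_ann = π/4 × (312² − 136²) = 61930 mm^2
On retraction the pressure acts on the annular area (bore minus rod).
F = P × A_ann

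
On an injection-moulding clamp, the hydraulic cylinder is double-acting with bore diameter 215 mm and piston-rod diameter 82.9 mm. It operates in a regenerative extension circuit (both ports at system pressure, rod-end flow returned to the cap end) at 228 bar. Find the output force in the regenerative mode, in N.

With equal pressure on both faces, forces on the annular region cancel; the net push is pressure × rod cross-section.
Rod cross-section A_rod = π/4 × (82.9 mm)² = 5398 mm^2
F = P × A_rod

F ≈ 1.23e5 N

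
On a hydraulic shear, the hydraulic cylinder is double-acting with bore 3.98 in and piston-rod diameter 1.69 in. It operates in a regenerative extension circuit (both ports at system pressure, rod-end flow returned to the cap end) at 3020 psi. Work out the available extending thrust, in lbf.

F ≈ 6770 lbf

With equal pressure on both faces, forces on the annular region cancel; the net push is pressure × rod cross-section.
Rod cross-section A_rod = π/4 × (1.69 in)² = 2.243 in^2
F = P × A_rod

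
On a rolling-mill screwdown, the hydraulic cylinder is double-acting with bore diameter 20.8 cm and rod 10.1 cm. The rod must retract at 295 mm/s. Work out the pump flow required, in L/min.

Q ≈ 460 L/min

Rod-side annular area A_ann = π/4 × (20.8² − 10.1²) = 259.7 cm^2
Q = A × v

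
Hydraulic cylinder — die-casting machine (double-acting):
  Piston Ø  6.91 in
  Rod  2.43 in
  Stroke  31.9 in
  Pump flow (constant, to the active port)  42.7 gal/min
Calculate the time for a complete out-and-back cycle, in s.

t ≈ 13.7 s

Cap-side area A_cap = π/4 × (6.91 in)² = 37.50 in^2
Rod-side annular area A_ann = π/4 × (6.91² − 2.43²) = 32.86 in^2
t_ext = A_cap·L/Q = 7.277 s
t_ret = A_ann·L/Q = 6.377 s
t_cycle = t_ext + t_ret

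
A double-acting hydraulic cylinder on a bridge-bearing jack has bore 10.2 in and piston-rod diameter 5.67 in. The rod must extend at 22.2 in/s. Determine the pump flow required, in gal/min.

Q ≈ 471 gal/min

Cap-side area A_cap = π/4 × (10.2 in)² = 81.71 in^2
Q = A × v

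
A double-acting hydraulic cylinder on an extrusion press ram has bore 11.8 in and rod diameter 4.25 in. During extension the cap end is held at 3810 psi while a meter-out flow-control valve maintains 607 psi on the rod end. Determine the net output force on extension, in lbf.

F ≈ 3.59e5 lbf

Cap-side area A_cap = π/4 × (11.8 in)² = 109.4 in^2
Rod-side annular area A_ann = π/4 × (11.8² − 4.25²) = 95.17 in^2
Net thrust = P_cap·A_cap − P_rod·A_ann = 4.167e5 lbf − 57770 lbf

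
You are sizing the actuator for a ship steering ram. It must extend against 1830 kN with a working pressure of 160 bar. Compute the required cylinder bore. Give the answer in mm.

Extension force acts on the full piston face: F = P × (π/4)D².
D = √(4F / (πP)) = √(4 × 1830 kN / (π × 160 bar))

D ≈ 382 mm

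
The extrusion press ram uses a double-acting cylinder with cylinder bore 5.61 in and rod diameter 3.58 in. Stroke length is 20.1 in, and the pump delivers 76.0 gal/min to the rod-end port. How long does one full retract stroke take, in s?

Rod-side annular area A_ann = π/4 × (5.61² − 3.58²) = 14.65 in^2
Swept volume V = A × L; t = V / Q = A·L / Q

t ≈ 1.01 s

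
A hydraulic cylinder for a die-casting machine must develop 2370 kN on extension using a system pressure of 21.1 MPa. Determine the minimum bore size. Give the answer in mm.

Extension force acts on the full piston face: F = P × (π/4)D².
D = √(4F / (πP)) = √(4 × 2370 kN / (π × 21.1 MPa))

D ≈ 378 mm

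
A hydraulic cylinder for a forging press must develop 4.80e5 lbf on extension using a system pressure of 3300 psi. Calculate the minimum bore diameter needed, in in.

D ≈ 13.6 in

Extension force acts on the full piston face: F = P × (π/4)D².
D = √(4F / (πP)) = √(4 × 4.80e5 lbf / (π × 3300 psi))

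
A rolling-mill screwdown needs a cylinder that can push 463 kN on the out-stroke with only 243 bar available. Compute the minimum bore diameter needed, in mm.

D ≈ 156 mm

Extension force acts on the full piston face: F = P × (π/4)D².
D = √(4F / (πP)) = √(4 × 463 kN / (π × 243 bar))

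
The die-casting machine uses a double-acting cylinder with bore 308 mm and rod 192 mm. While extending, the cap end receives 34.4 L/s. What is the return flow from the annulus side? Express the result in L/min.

Cap-side area A_cap = π/4 × (308 mm)² = 74510 mm^2
Rod-side annular area A_ann = π/4 × (308² − 192²) = 45550 mm^2
Piston speed v = Q_in/A_cap; rod-end outflow Q_out = v × A_ann = Q_in × A_ann/A_cap.

Q_out ≈ 1260 L/min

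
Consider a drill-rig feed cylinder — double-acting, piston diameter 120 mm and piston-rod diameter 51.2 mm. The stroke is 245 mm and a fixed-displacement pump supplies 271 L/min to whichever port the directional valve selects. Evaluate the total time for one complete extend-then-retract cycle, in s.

Cap-side area A_cap = π/4 × (120 mm)² = 11310 mm^2
Rod-side annular area A_ann = π/4 × (120² − 51.2²) = 9251 mm^2
t_ext = A_cap·L/Q = 0.6135 s
t_ret = A_ann·L/Q = 0.5018 s
t_cycle = t_ext + t_ret

t ≈ 1.12 s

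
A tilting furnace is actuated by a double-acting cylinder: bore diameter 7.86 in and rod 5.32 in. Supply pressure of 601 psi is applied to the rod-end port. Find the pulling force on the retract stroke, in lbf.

Rod-side annular area A_ann = π/4 × (7.86² − 5.32²) = 26.29 in^2
On retraction the pressure acts on the annular area (bore minus rod).
F = P × A_ann

F ≈ 15800 lbf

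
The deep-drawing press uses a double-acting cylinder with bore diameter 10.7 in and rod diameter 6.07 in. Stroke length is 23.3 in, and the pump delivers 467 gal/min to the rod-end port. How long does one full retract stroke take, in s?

t ≈ 0.790 s

Rod-side annular area A_ann = π/4 × (10.7² − 6.07²) = 60.98 in^2
Swept volume V = A × L; t = V / Q = A·L / Q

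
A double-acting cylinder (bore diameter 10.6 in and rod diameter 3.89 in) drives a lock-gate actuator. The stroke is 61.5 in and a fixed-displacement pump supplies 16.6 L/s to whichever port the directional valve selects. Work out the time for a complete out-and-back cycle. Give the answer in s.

Cap-side area A_cap = π/4 × (10.6 in)² = 88.25 in^2
Rod-side annular area A_ann = π/4 × (10.6² − 3.89²) = 76.36 in^2
t_ext = A_cap·L/Q = 5.358 s
t_ret = A_ann·L/Q = 4.636 s
t_cycle = t_ext + t_ret

t ≈ 9.99 s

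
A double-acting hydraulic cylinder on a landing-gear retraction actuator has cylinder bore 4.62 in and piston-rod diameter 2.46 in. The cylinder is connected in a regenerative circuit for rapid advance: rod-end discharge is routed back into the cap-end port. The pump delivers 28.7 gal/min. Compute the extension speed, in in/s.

In regeneration the rod-end outflow joins the pump flow into the cap end, so the net volume the pump must supply per unit advance equals the rod cross-section area.
Rod cross-section A_rod = π/4 × (2.46 in)² = 4.753 in^2
v = Q_pump / A_rod

v ≈ 23.2 in/s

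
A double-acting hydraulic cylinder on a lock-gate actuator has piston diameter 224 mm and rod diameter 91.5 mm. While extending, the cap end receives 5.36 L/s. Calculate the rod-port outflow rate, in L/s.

Q_out ≈ 4.47 L/s

Cap-side area A_cap = π/4 × (224 mm)² = 39410 mm^2
Rod-side annular area A_ann = π/4 × (224² − 91.5²) = 32830 mm^2
Piston speed v = Q_in/A_cap; rod-end outflow Q_out = v × A_ann = Q_in × A_ann/A_cap.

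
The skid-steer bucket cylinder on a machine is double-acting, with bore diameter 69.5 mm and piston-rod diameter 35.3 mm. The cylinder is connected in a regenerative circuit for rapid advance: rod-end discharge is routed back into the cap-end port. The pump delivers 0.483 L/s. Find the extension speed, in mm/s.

In regeneration the rod-end outflow joins the pump flow into the cap end, so the net volume the pump must supply per unit advance equals the rod cross-section area.
Rod cross-section A_rod = π/4 × (35.3 mm)² = 978.7 mm^2
v = Q_pump / A_rod

v ≈ 494 mm/s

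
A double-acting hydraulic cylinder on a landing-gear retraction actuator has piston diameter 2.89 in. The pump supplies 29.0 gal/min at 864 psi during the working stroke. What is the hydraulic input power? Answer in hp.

Hydraulic power = P × Q

W ≈ 14.6 hp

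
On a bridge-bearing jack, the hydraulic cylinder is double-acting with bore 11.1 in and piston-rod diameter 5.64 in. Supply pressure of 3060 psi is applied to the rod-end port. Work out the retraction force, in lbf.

Rod-side annular area A_ann = π/4 × (11.1² − 5.64²) = 71.79 in^2
On retraction the pressure acts on the annular area (bore minus rod).
F = P × A_ann

F ≈ 2.20e5 lbf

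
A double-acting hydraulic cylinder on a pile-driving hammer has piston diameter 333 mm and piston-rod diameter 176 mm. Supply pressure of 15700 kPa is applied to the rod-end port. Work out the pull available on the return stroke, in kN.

Rod-side annular area A_ann = π/4 × (333² − 176²) = 62760 mm^2
On retraction the pressure acts on the annular area (bore minus rod).
F = P × A_ann

F ≈ 985 kN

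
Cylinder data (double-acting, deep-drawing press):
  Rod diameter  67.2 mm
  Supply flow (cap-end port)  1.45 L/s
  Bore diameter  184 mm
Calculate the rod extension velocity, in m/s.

Cap-side area A_cap = π/4 × (184 mm)² = 26590 mm^2
v = Q / A

v ≈ 0.0545 m/s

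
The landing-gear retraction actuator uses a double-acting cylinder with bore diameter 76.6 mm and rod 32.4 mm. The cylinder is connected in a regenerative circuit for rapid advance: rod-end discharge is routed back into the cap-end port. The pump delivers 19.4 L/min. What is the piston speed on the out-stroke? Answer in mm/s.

v ≈ 392 mm/s

In regeneration the rod-end outflow joins the pump flow into the cap end, so the net volume the pump must supply per unit advance equals the rod cross-section area.
Rod cross-section A_rod = π/4 × (32.4 mm)² = 824.5 mm^2
v = Q_pump / A_rod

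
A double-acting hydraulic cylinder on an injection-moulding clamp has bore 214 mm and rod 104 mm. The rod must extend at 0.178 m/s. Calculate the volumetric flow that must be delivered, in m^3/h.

Cap-side area A_cap = π/4 × (214 mm)² = 35970 mm^2
Q = A × v

Q ≈ 23.0 m^3/h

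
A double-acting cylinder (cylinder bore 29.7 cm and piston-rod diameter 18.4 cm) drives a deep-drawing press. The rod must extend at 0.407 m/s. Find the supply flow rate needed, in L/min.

Cap-side area A_cap = π/4 × (29.7 cm)² = 692.8 cm^2
Q = A × v

Q ≈ 1690 L/min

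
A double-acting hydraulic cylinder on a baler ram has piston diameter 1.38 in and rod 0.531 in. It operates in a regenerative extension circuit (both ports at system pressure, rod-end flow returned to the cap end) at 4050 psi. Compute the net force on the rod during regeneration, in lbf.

F ≈ 897 lbf

With equal pressure on both faces, forces on the annular region cancel; the net push is pressure × rod cross-section.
Rod cross-section A_rod = π/4 × (0.531 in)² = 0.2215 in^2
F = P × A_rod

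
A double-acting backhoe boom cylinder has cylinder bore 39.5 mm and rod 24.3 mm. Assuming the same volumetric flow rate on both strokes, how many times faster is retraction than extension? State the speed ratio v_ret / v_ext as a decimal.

v_ret/v_ext ≈ 1.61

Cap-side area A_cap = π/4 × (39.5 mm)² = 1225 mm^2
Rod-side annular area A_ann = π/4 × (39.5² − 24.3²) = 761.6 mm^2
For equal Q, v ∝ 1/A, so v_ret/v_ext = A_cap/A_ann.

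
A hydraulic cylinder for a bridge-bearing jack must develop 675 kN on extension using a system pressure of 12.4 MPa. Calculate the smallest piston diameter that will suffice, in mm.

Extension force acts on the full piston face: F = P × (π/4)D².
D = √(4F / (πP)) = √(4 × 675 kN / (π × 12.4 MPa))

D ≈ 263 mm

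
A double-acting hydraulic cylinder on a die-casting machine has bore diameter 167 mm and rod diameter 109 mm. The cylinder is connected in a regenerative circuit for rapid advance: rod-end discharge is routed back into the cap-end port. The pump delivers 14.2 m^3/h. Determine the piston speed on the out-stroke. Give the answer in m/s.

v ≈ 0.423 m/s

In regeneration the rod-end outflow joins the pump flow into the cap end, so the net volume the pump must supply per unit advance equals the rod cross-section area.
Rod cross-section A_rod = π/4 × (109 mm)² = 9331 mm^2
v = Q_pump / A_rod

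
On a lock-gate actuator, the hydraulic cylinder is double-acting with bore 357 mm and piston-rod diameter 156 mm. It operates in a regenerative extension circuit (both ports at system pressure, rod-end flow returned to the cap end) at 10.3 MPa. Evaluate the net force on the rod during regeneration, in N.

With equal pressure on both faces, forces on the annular region cancel; the net push is pressure × rod cross-section.
Rod cross-section A_rod = π/4 × (156 mm)² = 19110 mm^2
F = P × A_rod

F ≈ 1.97e5 N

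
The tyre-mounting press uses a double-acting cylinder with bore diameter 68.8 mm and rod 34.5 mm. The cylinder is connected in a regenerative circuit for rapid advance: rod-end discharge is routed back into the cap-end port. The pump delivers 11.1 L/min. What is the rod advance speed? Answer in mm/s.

In regeneration the rod-end outflow joins the pump flow into the cap end, so the net volume the pump must supply per unit advance equals the rod cross-section area.
Rod cross-section A_rod = π/4 × (34.5 mm)² = 934.8 mm^2
v = Q_pump / A_rod

v ≈ 198 mm/s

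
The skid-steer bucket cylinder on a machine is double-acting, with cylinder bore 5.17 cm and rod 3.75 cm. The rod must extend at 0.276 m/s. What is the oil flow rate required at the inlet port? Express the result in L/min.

Q ≈ 34.8 L/min

Cap-side area A_cap = π/4 × (5.17 cm)² = 20.99 cm^2
Q = A × v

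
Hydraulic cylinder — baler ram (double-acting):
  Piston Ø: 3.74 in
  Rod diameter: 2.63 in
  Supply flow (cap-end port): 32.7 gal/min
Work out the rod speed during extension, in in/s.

Cap-side area A_cap = π/4 × (3.74 in)² = 10.99 in^2
v = Q / A

v ≈ 11.5 in/s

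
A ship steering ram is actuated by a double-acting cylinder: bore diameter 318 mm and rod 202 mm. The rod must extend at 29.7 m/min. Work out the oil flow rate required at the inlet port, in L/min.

Cap-side area A_cap = π/4 × (318 mm)² = 79420 mm^2
Q = A × v

Q ≈ 2360 L/min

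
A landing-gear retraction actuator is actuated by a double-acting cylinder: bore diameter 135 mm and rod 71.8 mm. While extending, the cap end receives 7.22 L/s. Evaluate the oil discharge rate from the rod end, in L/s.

Cap-side area A_cap = π/4 × (135 mm)² = 14310 mm^2
Rod-side annular area A_ann = π/4 × (135² − 71.8²) = 10260 mm^2
Piston speed v = Q_in/A_cap; rod-end outflow Q_out = v × A_ann = Q_in × A_ann/A_cap.

Q_out ≈ 5.18 L/s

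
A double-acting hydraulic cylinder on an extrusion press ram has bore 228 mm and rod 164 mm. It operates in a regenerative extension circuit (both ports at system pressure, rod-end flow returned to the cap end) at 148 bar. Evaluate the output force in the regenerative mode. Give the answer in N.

F ≈ 3.13e5 N

With equal pressure on both faces, forces on the annular region cancel; the net push is pressure × rod cross-section.
Rod cross-section A_rod = π/4 × (164 mm)² = 21120 mm^2
F = P × A_rod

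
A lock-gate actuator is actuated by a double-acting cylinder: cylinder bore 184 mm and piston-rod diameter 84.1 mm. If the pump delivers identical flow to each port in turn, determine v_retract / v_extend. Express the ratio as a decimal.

Cap-side area A_cap = π/4 × (184 mm)² = 26590 mm^2
Rod-side annular area A_ann = π/4 × (184² − 84.1²) = 21040 mm^2
For equal Q, v ∝ 1/A, so v_ret/v_ext = A_cap/A_ann.

v_ret/v_ext ≈ 1.26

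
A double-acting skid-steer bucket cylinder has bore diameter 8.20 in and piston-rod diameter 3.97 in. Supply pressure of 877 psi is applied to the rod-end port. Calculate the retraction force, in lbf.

Rod-side annular area A_ann = π/4 × (8.20² − 3.97²) = 40.43 in^2
On retraction the pressure acts on the annular area (bore minus rod).
F = P × A_ann

F ≈ 35500 lbf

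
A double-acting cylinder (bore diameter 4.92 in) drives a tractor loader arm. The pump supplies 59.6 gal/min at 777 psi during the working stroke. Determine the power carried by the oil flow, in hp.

Hydraulic power = P × Q

W ≈ 27.0 hp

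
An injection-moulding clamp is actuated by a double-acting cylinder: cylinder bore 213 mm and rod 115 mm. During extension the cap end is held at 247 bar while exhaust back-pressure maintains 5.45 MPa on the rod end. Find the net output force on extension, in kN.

F ≈ 743 kN

Cap-side area A_cap = π/4 × (213 mm)² = 35630 mm^2
Rod-side annular area A_ann = π/4 × (213² − 115²) = 25250 mm^2
Net thrust = P_cap·A_cap − P_rod·A_ann = 880.1 kN − 137.6 kN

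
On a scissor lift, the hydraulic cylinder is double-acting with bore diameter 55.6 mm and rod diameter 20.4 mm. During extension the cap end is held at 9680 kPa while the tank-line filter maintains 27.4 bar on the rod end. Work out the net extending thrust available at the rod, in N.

F ≈ 17700 N

Cap-side area A_cap = π/4 × (55.6 mm)² = 2428 mm^2
Rod-side annular area A_ann = π/4 × (55.6² − 20.4²) = 2101 mm^2
Net thrust = P_cap·A_cap − P_rod·A_ann = 23500 N − 5757 N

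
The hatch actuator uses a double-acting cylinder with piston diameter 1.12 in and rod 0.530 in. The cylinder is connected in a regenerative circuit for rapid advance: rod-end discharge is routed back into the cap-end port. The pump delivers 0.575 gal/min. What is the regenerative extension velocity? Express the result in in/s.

v ≈ 10.0 in/s

In regeneration the rod-end outflow joins the pump flow into the cap end, so the net volume the pump must supply per unit advance equals the rod cross-section area.
Rod cross-section A_rod = π/4 × (0.530 in)² = 0.2206 in^2
v = Q_pump / A_rod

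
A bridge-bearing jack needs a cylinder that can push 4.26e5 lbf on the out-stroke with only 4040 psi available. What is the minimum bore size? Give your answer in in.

Extension force acts on the full piston face: F = P × (π/4)D².
D = √(4F / (πP)) = √(4 × 4.26e5 lbf / (π × 4040 psi))

D ≈ 11.6 in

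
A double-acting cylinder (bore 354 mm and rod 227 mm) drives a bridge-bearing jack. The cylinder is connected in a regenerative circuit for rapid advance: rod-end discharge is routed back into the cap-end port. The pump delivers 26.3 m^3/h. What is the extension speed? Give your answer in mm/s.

In regeneration the rod-end outflow joins the pump flow into the cap end, so the net volume the pump must supply per unit advance equals the rod cross-section area.
Rod cross-section A_rod = π/4 × (227 mm)² = 40470 mm^2
v = Q_pump / A_rod

v ≈ 181 mm/s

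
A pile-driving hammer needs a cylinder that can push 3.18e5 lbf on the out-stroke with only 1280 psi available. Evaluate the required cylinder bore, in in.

Extension force acts on the full piston face: F = P × (π/4)D².
D = √(4F / (πP)) = √(4 × 3.18e5 lbf / (π × 1280 psi))

D ≈ 17.8 in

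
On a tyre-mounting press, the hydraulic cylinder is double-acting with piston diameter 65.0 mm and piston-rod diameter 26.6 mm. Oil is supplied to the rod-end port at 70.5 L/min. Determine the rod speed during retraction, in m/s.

v ≈ 0.425 m/s

Rod-side annular area A_ann = π/4 × (65.0² − 26.6²) = 2763 mm^2
Flow into the rod-end port fills the annular volume.
v = Q / A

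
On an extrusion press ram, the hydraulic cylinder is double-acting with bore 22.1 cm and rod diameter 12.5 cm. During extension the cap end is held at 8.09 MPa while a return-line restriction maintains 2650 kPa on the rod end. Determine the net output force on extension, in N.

Cap-side area A_cap = π/4 × (22.1 cm)² = 383.6 cm^2
Rod-side annular area A_ann = π/4 × (22.1² − 12.5²) = 260.9 cm^2
Net thrust = P_cap·A_cap − P_rod·A_ann = 3.103e5 N − 69130 N

F ≈ 2.41e5 N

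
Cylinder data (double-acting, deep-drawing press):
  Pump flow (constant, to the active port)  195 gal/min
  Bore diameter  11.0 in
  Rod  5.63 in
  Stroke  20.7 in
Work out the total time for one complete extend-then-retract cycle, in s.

t ≈ 4.55 s

Cap-side area A_cap = π/4 × (11.0 in)² = 95.03 in^2
Rod-side annular area A_ann = π/4 × (11.0² − 5.63²) = 70.14 in^2
t_ext = A_cap·L/Q = 2.620 s
t_ret = A_ann·L/Q = 1.934 s
t_cycle = t_ext + t_ret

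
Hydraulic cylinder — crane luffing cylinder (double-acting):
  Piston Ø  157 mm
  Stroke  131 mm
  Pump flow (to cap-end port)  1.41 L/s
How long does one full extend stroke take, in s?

Cap-side area A_cap = π/4 × (157 mm)² = 19360 mm^2
Swept volume V = A × L; t = V / Q = A·L / Q

t ≈ 1.80 s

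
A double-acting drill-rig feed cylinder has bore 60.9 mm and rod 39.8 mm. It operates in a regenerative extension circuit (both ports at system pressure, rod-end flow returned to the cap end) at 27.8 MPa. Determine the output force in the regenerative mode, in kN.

With equal pressure on both faces, forces on the annular region cancel; the net push is pressure × rod cross-section.
Rod cross-section A_rod = π/4 × (39.8 mm)² = 1244 mm^2
F = P × A_rod

F ≈ 34.6 kN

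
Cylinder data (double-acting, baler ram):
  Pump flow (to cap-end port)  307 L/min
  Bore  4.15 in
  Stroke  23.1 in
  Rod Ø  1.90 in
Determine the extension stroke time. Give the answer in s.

t ≈ 1.00 s

Cap-side area A_cap = π/4 × (4.15 in)² = 13.53 in^2
Swept volume V = A × L; t = V / Q = A·L / Q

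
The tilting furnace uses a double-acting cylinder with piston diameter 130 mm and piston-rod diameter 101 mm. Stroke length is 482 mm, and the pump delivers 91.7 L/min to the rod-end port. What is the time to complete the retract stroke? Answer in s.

t ≈ 1.66 s

Rod-side annular area A_ann = π/4 × (130² − 101²) = 5261 mm^2
Swept volume V = A × L; t = V / Q = A·L / Q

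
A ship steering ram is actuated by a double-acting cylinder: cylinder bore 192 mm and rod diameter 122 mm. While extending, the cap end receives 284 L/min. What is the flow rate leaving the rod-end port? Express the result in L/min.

Cap-side area A_cap = π/4 × (192 mm)² = 28950 mm^2
Rod-side annular area A_ann = π/4 × (192² − 122²) = 17260 mm^2
Piston speed v = Q_in/A_cap; rod-end outflow Q_out = v × A_ann = Q_in × A_ann/A_cap.

Q_out ≈ 169 L/min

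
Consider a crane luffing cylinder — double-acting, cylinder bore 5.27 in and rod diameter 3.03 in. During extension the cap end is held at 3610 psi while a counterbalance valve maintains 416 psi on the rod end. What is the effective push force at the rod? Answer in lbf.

F ≈ 72700 lbf

Cap-side area A_cap = π/4 × (5.27 in)² = 21.81 in^2
Rod-side annular area A_ann = π/4 × (5.27² − 3.03²) = 14.60 in^2
Net thrust = P_cap·A_cap − P_rod·A_ann = 78740 lbf − 6074 lbf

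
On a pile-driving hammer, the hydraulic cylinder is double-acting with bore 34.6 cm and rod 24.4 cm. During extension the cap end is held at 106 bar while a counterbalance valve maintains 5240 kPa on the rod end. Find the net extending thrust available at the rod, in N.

F ≈ 7.49e5 N

Cap-side area A_cap = π/4 × (34.6 cm)² = 940.2 cm^2
Rod-side annular area A_ann = π/4 × (34.6² − 24.4²) = 472.7 cm^2
Net thrust = P_cap·A_cap − P_rod·A_ann = 9.967e5 N − 2.477e5 N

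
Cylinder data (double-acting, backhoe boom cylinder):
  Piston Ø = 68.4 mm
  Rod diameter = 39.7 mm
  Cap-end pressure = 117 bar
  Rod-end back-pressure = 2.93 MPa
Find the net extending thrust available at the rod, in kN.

F ≈ 35.9 kN

Cap-side area A_cap = π/4 × (68.4 mm)² = 3675 mm^2
Rod-side annular area A_ann = π/4 × (68.4² − 39.7²) = 2437 mm^2
Net thrust = P_cap·A_cap − P_rod·A_ann = 42.99 kN − 7.139 kN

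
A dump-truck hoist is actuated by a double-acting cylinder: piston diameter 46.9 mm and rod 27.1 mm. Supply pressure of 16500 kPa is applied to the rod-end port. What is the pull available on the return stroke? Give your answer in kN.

Rod-side annular area A_ann = π/4 × (46.9² − 27.1²) = 1151 mm^2
On retraction the pressure acts on the annular area (bore minus rod).
F = P × A_ann

F ≈ 19.0 kN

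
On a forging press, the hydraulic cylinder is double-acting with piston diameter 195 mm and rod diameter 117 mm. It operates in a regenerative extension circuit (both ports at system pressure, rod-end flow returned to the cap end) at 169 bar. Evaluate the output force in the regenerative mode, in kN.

With equal pressure on both faces, forces on the annular region cancel; the net push is pressure × rod cross-section.
Rod cross-section A_rod = π/4 × (117 mm)² = 10750 mm^2
F = P × A_rod

F ≈ 182 kN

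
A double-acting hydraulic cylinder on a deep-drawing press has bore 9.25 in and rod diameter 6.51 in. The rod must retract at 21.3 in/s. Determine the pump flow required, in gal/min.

Rod-side annular area A_ann = π/4 × (9.25² − 6.51²) = 33.92 in^2
Q = A × v

Q ≈ 188 gal/min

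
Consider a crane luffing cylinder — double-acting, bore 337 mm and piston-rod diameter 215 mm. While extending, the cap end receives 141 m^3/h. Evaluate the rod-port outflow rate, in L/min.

Q_out ≈ 1390 L/min

Cap-side area A_cap = π/4 × (337 mm)² = 89200 mm^2
Rod-side annular area A_ann = π/4 × (337² − 215²) = 52890 mm^2
Piston speed v = Q_in/A_cap; rod-end outflow Q_out = v × A_ann = Q_in × A_ann/A_cap.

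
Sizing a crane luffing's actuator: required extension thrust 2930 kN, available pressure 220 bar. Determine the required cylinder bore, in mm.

D ≈ 412 mm

Extension force acts on the full piston face: F = P × (π/4)D².
D = √(4F / (πP)) = √(4 × 2930 kN / (π × 220 bar))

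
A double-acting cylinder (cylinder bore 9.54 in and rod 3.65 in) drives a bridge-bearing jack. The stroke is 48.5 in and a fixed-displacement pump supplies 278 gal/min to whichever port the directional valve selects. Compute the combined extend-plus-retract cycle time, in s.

Cap-side area A_cap = π/4 × (9.54 in)² = 71.48 in^2
Rod-side annular area A_ann = π/4 × (9.54² − 3.65²) = 61.02 in^2
t_ext = A_cap·L/Q = 3.239 s
t_ret = A_ann·L/Q = 2.765 s
t_cycle = t_ext + t_ret

t ≈ 6.00 s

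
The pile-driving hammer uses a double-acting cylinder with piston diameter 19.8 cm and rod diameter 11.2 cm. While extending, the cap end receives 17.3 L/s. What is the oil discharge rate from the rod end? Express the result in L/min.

Q_out ≈ 706 L/min

Cap-side area A_cap = π/4 × (19.8 cm)² = 307.9 cm^2
Rod-side annular area A_ann = π/4 × (19.8² − 11.2²) = 209.4 cm^2
Piston speed v = Q_in/A_cap; rod-end outflow Q_out = v × A_ann = Q_in × A_ann/A_cap.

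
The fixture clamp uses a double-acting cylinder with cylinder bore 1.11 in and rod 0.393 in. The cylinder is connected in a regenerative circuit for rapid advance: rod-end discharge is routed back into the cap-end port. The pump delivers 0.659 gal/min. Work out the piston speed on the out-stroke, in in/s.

v ≈ 20.9 in/s

In regeneration the rod-end outflow joins the pump flow into the cap end, so the net volume the pump must supply per unit advance equals the rod cross-section area.
Rod cross-section A_rod = π/4 × (0.393 in)² = 0.1213 in^2
v = Q_pump / A_rod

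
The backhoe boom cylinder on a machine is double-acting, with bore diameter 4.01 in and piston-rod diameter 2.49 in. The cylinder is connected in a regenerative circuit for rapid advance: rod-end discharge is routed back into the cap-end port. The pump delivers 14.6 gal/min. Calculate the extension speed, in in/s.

v ≈ 11.5 in/s

In regeneration the rod-end outflow joins the pump flow into the cap end, so the net volume the pump must supply per unit advance equals the rod cross-section area.
Rod cross-section A_rod = π/4 × (2.49 in)² = 4.870 in^2
v = Q_pump / A_rod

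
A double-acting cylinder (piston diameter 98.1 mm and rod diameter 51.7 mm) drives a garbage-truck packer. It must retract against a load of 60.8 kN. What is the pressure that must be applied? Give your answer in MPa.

P ≈ 11.1 MPa

Rod-side annular area A_ann = π/4 × (98.1² − 51.7²) = 5459 mm^2
Retraction: pressure acts on the annular area.
P = F / A = 60.8 kN / A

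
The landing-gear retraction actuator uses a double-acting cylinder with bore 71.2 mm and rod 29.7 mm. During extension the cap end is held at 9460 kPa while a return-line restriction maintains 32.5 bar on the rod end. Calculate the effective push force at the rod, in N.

F ≈ 27000 N

Cap-side area A_cap = π/4 × (71.2 mm)² = 3982 mm^2
Rod-side annular area A_ann = π/4 × (71.2² − 29.7²) = 3289 mm^2
Net thrust = P_cap·A_cap − P_rod·A_ann = 37670 N − 10690 N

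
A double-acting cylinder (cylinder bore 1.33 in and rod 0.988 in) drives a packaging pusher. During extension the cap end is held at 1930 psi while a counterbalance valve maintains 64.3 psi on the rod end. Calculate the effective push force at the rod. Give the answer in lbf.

Cap-side area A_cap = π/4 × (1.33 in)² = 1.389 in^2
Rod-side annular area A_ann = π/4 × (1.33² − 0.988²) = 0.6226 in^2
Net thrust = P_cap·A_cap − P_rod·A_ann = 2681 lbf − 40.04 lbf

F ≈ 2640 lbf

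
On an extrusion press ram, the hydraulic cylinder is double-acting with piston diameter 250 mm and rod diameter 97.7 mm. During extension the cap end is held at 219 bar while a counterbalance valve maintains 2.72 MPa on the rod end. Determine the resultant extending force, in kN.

Cap-side area A_cap = π/4 × (250 mm)² = 49090 mm^2
Rod-side annular area A_ann = π/4 × (250² − 97.7²) = 41590 mm^2
Net thrust = P_cap·A_cap − P_rod·A_ann = 1075 kN − 113.1 kN

F ≈ 962 kN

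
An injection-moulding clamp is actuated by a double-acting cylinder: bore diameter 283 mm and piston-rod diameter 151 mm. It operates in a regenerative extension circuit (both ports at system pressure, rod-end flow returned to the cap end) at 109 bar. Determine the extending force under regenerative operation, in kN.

F ≈ 195 kN

With equal pressure on both faces, forces on the annular region cancel; the net push is pressure × rod cross-section.
Rod cross-section A_rod = π/4 × (151 mm)² = 17910 mm^2
F = P × A_rod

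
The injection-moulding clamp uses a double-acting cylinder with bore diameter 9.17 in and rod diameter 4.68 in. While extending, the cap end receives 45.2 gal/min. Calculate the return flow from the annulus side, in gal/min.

Cap-side area A_cap = π/4 × (9.17 in)² = 66.04 in^2
Rod-side annular area A_ann = π/4 × (9.17² − 4.68²) = 48.84 in^2
Piston speed v = Q_in/A_cap; rod-end outflow Q_out = v × A_ann = Q_in × A_ann/A_cap.

Q_out ≈ 33.4 gal/min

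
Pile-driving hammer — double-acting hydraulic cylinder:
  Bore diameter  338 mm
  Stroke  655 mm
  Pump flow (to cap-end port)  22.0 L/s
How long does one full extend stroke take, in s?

t ≈ 2.67 s

Cap-side area A_cap = π/4 × (338 mm)² = 89730 mm^2
Swept volume V = A × L; t = V / Q = A·L / Q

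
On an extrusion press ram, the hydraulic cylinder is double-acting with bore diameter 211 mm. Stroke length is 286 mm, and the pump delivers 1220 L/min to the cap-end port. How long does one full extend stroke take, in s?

Cap-side area A_cap = π/4 × (211 mm)² = 34970 mm^2
Swept volume V = A × L; t = V / Q = A·L / Q

t ≈ 0.492 s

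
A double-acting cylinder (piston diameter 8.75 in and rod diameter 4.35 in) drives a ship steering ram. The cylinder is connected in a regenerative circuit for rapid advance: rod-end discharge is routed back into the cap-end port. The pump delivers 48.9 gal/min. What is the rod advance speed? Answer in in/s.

In regeneration the rod-end outflow joins the pump flow into the cap end, so the net volume the pump must supply per unit advance equals the rod cross-section area.
Rod cross-section A_rod = π/4 × (4.35 in)² = 14.86 in^2
v = Q_pump / A_rod

v ≈ 12.7 in/s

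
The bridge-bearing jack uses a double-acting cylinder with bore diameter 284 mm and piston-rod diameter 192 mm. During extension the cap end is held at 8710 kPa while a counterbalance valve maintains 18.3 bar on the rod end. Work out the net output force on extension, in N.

Cap-side area A_cap = π/4 × (284 mm)² = 63350 mm^2
Rod-side annular area A_ann = π/4 × (284² − 192²) = 34390 mm^2
Net thrust = P_cap·A_cap − P_rod·A_ann = 5.518e5 N − 62940 N

F ≈ 4.89e5 N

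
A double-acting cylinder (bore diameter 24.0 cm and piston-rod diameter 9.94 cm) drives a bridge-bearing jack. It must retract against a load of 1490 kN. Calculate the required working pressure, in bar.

P ≈ 398 bar

Rod-side annular area A_ann = π/4 × (24.0² − 9.94²) = 374.8 cm^2
Retraction: pressure acts on the annular area.
P = F / A = 1490 kN / A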